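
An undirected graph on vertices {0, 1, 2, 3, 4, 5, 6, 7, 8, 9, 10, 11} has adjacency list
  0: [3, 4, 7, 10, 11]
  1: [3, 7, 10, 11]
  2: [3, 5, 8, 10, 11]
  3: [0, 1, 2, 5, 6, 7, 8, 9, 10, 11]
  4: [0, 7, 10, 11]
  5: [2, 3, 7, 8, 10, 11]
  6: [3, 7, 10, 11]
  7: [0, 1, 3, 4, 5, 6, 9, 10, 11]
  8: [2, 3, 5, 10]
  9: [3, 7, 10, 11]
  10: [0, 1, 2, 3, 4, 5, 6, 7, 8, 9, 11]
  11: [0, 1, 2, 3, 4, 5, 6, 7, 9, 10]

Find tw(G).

4

A width-4 tree decomposition is:
Bags: B1 = {3, 5, 7, 10, 11}  B2 = {3, 6, 7, 10, 11}  B3 = {3, 7, 9, 10, 11}  B4 = {2, 3, 5, 10, 11}  B5 = {2, 3, 5, 8, 10}  B6 = {0, 3, 7, 10, 11}  B7 = {1, 3, 7, 10, 11}  B8 = {0, 4, 7, 10, 11}
Tree: B1–B2, B2–B3, B1–B4, B4–B5, B2–B6, B2–B7, B6–B8
Every bag has size at most 5, so the width is 5 − 1 = 4 and tw(G) ≤ 4. For the lower bound, the 5 vertices {2, 3, 5, 8, 10} are pairwise adjacent, and any tree decomposition puts a clique entirely inside one bag — forcing width ≥ 4. Combining the bounds, tw(G) = 4.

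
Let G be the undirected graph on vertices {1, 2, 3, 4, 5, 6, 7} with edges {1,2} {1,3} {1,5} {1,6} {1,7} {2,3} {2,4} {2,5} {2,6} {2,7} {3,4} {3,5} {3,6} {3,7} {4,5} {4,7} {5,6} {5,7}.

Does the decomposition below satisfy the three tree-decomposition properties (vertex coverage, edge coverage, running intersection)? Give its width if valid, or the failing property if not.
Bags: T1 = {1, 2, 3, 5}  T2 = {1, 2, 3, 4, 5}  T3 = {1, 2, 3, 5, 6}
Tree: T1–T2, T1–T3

A tree decomposition must satisfy three properties: every vertex lies in some bag; for every edge, both endpoints lie together in some bag; and for every vertex, the bags containing it form a connected subtree. Here vertex 7 appears in no bag, so the decomposition is invalid.

No — vertex 7 appears in no bag.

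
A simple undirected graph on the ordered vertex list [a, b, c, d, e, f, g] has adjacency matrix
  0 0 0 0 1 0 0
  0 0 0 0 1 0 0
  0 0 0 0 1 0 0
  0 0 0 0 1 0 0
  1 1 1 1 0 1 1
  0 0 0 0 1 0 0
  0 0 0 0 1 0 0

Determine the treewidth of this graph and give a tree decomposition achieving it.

Treewidth 1.
Bags: B1 = {a, e}  B2 = {c, e}  B3 = {d, e}  B4 = {b, e}  B5 = {e, g}  B6 = {e, f}
Tree: B1–B2, B1–B3, B2–B4, B1–B5, B3–B6

Each bag holds 2 vertices, so the decomposition has width 1, which upper-bounds the treewidth. G has an edge, so its treewidth is at least 1. The upper and lower bounds meet at 1, so that is the treewidth.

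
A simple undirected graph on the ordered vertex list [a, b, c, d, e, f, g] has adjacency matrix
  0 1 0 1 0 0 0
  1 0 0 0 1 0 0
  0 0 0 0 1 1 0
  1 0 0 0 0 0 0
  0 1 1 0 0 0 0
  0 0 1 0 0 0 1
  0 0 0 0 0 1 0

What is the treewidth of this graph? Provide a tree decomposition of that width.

Treewidth 1.
Bags: B1 = {a, d}  B2 = {a, b}  B3 = {b, e}  B4 = {c, e}  B5 = {c, f}  B6 = {f, g}
Tree: B1–B2, B2–B3, B3–B4, B4–B5, B5–B6

The largest bag has 2 vertices, giving width 1; this decomposition certifies tw(G) ≤ 1. G has an edge, so its treewidth is at least 1. Therefore the treewidth is 1.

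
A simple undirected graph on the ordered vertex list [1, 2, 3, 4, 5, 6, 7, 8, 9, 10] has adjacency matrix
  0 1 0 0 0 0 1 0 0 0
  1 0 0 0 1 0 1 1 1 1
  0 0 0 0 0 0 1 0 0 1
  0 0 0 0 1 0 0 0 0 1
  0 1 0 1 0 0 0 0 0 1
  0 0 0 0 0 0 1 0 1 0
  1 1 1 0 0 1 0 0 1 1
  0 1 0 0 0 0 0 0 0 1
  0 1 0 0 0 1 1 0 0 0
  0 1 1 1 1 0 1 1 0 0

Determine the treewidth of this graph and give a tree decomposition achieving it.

Every bag has size at most 3, so the width is 3 − 1 = 2 and tw(G) ≤ 2. On the other hand G contains the 3-clique {2, 8, 10}. A clique must lie in a single bag of any decomposition, so no decomposition can have width below 2. Combining the bounds, tw(G) = 2.

Treewidth 2.
One optimal decomposition is:
Bags: B1 = {2, 7, 10}  B2 = {2, 5, 10}  B3 = {1, 2, 7}  B4 = {4, 5, 10}  B5 = {2, 8, 10}  B6 = {2, 7, 9}  B7 = {6, 7, 9}  B8 = {3, 7, 10}
Tree: B1–B2, B1–B3, B2–B4, B2–B5, B3–B6, B6–B7, B1–B8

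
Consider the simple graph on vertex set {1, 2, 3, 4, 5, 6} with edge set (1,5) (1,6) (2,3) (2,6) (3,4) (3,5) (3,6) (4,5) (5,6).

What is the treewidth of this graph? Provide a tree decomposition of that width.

Treewidth 2.
One optimal decomposition is:
Bags: B1 = {3, 4, 5}  B2 = {3, 5, 6}  B3 = {1, 5, 6}  B4 = {2, 3, 6}
Tree: B1–B2, B2–B3, B2–B4

Each bag holds 3 vertices, so the decomposition has width 2, which upper-bounds the treewidth. On the other hand G contains the 3-clique {1, 5, 6}. A clique must lie in a single bag of any decomposition, so no decomposition can have width below 2. Combining the bounds, tw(G) = 2.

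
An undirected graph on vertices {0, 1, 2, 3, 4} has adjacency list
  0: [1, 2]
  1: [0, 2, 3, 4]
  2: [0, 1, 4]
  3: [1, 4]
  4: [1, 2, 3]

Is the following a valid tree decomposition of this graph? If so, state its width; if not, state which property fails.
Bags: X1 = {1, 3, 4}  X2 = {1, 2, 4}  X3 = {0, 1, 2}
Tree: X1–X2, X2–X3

Checking the three conditions: (i) the bags cover all of {0, 1, 2, 3, 4}; (ii) for each edge, some bag contains both endpoints; (iii) the bags containing any fixed vertex form a subtree. All hold, so the decomposition is valid with width 3 − 1 = 2.

Yes; width 2.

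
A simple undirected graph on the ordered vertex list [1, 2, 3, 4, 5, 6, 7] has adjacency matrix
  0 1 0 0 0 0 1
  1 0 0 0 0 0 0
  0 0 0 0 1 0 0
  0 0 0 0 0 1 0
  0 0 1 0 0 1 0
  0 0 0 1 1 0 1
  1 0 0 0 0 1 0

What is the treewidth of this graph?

A width-1 tree decomposition is:
Bags: B1 = {6, 7}  B2 = {4, 6}  B3 = {1, 7}  B4 = {5, 6}  B5 = {1, 2}  B6 = {3, 5}
Tree: B1–B2, B1–B3, B1–B4, B3–B5, B4–B6
The largest bag has 2 vertices, giving width 1; this decomposition certifies tw(G) ≤ 1. Any graph with an edge has treewidth ≥ 1, and G has the edge 7–6. Therefore the treewidth is 1.

1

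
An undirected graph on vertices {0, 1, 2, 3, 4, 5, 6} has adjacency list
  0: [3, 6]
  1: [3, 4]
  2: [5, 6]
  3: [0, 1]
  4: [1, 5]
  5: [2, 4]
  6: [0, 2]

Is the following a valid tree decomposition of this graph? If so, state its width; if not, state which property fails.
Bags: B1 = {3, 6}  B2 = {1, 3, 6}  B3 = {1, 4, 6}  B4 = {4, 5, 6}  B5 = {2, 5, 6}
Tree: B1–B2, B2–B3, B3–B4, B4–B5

No — vertex 0 appears in no bag.

A tree decomposition must satisfy three properties: every vertex lies in some bag; for every edge, both endpoints lie together in some bag; and for every vertex, the bags containing it form a connected subtree. Here vertex 0 appears in no bag, so the decomposition is invalid.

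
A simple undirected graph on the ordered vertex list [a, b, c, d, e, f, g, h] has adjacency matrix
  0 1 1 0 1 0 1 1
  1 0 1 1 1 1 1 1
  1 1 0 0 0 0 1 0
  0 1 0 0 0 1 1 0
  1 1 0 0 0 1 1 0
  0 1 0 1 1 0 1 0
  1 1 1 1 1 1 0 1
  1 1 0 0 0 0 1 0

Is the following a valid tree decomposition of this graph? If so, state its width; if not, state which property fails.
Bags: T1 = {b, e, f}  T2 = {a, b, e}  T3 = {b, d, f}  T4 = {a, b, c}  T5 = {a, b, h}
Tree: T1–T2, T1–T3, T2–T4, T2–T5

No — vertex g appears in no bag.

A tree decomposition must satisfy three properties: every vertex lies in some bag; for every edge, both endpoints lie together in some bag; and for every vertex, the bags containing it form a connected subtree. Here vertex g appears in no bag, so the decomposition is invalid.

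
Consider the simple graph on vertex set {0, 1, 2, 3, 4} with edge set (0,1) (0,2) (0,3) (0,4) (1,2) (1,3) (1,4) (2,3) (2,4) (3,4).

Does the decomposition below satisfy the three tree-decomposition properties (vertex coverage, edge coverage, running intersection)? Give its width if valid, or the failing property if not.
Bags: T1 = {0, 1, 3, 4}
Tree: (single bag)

A tree decomposition must satisfy three properties: every vertex lies in some bag; for every edge, both endpoints lie together in some bag; and for every vertex, the bags containing it form a connected subtree. Here vertex 2 appears in no bag, so the decomposition is invalid.

No — vertex 2 appears in no bag.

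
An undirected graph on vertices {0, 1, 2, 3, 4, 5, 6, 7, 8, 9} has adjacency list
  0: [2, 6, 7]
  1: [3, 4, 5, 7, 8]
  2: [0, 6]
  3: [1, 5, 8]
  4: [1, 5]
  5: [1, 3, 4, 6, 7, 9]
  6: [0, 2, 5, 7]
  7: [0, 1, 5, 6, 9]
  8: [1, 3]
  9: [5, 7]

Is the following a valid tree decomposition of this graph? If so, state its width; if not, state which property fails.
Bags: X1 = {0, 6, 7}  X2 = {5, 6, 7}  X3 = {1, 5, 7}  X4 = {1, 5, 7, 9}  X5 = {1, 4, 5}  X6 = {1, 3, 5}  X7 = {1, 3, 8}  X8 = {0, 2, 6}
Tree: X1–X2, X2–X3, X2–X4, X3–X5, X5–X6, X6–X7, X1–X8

A tree decomposition must satisfy three properties: every vertex lies in some bag; for every edge, both endpoints lie together in some bag; and for every vertex, the bags containing it form a connected subtree. Here bags containing vertex 1 are not connected in the tree, so the decomposition is invalid.

No — bags containing vertex 1 are not connected in the tree.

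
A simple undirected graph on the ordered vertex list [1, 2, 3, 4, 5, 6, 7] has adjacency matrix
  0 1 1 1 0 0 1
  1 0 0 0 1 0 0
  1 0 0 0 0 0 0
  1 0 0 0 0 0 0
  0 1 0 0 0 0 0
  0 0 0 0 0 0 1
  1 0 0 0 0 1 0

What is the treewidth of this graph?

1

A width-1 tree decomposition is:
Bags: B1 = {1, 2}  B2 = {2, 5}  B3 = {1, 4}  B4 = {1, 7}  B5 = {1, 3}  B6 = {6, 7}
Tree: B1–B2, B1–B3, B1–B4, B1–B5, B4–B6
Each bag holds 2 vertices, so the decomposition has width 1, which upper-bounds the treewidth. G has an edge, so its treewidth is at least 1. Hence tw(G) = 1 exactly.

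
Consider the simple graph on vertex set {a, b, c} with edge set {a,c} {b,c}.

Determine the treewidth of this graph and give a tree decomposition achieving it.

Every bag has size at most 2, so the width is 2 − 1 = 1 and tw(G) ≤ 1. G has an edge, so its treewidth is at least 1. Therefore the treewidth is 1.

Treewidth 1.
One optimal decomposition is:
Bags: B1 = {a, c}  B2 = {b, c}
Tree: B1–B2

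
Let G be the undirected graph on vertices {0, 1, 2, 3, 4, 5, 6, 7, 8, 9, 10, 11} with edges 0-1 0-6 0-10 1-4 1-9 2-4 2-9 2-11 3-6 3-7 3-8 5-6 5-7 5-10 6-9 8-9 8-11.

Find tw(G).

A width-3 tree decomposition is:
Bags: B1 = {2, 4, 8, 11}  B2 = {2, 4, 8, 9}  B3 = {1, 4, 8, 9}  B4 = {1, 3, 8, 9}  B5 = {1, 3, 6, 9}  B6 = {0, 1, 3, 6}  B7 = {0, 3, 6, 7}  B8 = {0, 5, 6, 7}  B9 = {0, 5, 7, 10}
Tree: B1–B2, B2–B3, B3–B4, B4–B5, B5–B6, B6–B7, B7–B8, B8–B9
Every bag has size at most 4, so the width is 4 − 1 = 3 and tw(G) ≤ 3. For the lower bound: the 4 vertex sets {2,4,11}, {8}, {9}, {0,1,3,6} are disjoint, each induces a connected subgraph, and every pair is joined by at least one edge of G. Contracting each set to a single vertex therefore yields K_{4} as a minor, and since treewidth is minor-monotone, tw(G) ≥ tw(K_{4}) = 3. Hence tw(G) = 3 exactly.

3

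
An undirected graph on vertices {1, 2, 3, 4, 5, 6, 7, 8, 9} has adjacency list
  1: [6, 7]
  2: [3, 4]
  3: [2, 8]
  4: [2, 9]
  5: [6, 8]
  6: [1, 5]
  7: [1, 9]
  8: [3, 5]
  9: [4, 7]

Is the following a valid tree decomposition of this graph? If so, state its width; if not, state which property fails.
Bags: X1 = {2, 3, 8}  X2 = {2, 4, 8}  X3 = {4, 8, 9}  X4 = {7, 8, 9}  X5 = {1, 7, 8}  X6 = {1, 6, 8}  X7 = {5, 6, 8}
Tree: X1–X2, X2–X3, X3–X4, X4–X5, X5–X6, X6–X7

Vertex coverage: the bags together contain {1, 2, 3, 4, 5, 6, 7, 8, 9}, the full vertex set. Edge coverage: each edge of G has both endpoints in at least one bag. Running intersection: for every vertex, the bags containing it form a connected subtree. All three properties hold, so this is a valid tree decomposition of width max|bag| − 1 = 2, and hence tw(G) ≤ 2.

Yes; width 2.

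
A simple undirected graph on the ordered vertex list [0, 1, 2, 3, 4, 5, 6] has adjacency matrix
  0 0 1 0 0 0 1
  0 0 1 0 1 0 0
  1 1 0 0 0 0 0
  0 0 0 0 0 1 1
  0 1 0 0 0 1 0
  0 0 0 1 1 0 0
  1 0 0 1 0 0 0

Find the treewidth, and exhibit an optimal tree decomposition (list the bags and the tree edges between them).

Each bag holds 3 vertices, so the decomposition has width 2, which upper-bounds the treewidth. Since 6–3–5–4–1–2–0–6 is a cycle in G, G is not acyclic. Forests are exactly the graphs of treewidth ≤ 1, so tw(G) ≥ 2. Hence tw(G) = 2 exactly.

Treewidth 2.
One optimal decomposition is:
Bags: B1 = {3, 5, 6}  B2 = {4, 5, 6}  B3 = {1, 4, 6}  B4 = {1, 2, 6}  B5 = {0, 2, 6}
Tree: B1–B2, B2–B3, B3–B4, B4–B5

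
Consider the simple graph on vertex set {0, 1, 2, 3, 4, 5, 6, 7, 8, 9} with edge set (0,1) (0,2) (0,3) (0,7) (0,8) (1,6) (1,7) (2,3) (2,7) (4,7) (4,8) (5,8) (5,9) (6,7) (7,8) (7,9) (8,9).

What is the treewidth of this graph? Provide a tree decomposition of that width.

Treewidth 2.
Bags: B1 = {7, 8, 9}  B2 = {4, 7, 8}  B3 = {0, 7, 8}  B4 = {0, 2, 7}  B5 = {0, 2, 3}  B6 = {0, 1, 7}  B7 = {5, 8, 9}  B8 = {1, 6, 7}
Tree: B1–B2, B2–B3, B3–B4, B4–B5, B4–B6, B1–B7, B6–B8

Each bag holds 3 vertices, so the decomposition has width 2, which upper-bounds the treewidth. For the lower bound, the 3 vertices {0, 2, 3} are pairwise adjacent, and any tree decomposition puts a clique entirely inside one bag — forcing width ≥ 2. Therefore the treewidth is 2.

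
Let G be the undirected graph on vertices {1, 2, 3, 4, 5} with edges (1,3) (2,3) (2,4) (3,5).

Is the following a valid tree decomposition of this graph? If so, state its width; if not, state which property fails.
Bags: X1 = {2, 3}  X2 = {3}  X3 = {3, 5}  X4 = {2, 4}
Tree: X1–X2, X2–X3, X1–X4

No — vertex 1 appears in no bag.

A tree decomposition must satisfy three properties: every vertex lies in some bag; for every edge, both endpoints lie together in some bag; and for every vertex, the bags containing it form a connected subtree. Here vertex 1 appears in no bag, so the decomposition is invalid.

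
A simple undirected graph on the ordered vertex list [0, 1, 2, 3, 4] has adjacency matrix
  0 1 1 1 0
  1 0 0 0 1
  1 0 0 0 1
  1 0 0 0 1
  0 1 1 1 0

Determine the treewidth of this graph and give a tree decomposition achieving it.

The largest bag has 3 vertices, giving width 2; this decomposition certifies tw(G) ≤ 2. The edges 0–2–4–1–0 form a cycle, so G is not a tree and its treewidth is at least 2. Combining the bounds, tw(G) = 2.

Treewidth 2.
Bags: B1 = {0, 2, 4}  B2 = {0, 1, 4}  B3 = {0, 3, 4}
Tree: B1–B2, B2–B3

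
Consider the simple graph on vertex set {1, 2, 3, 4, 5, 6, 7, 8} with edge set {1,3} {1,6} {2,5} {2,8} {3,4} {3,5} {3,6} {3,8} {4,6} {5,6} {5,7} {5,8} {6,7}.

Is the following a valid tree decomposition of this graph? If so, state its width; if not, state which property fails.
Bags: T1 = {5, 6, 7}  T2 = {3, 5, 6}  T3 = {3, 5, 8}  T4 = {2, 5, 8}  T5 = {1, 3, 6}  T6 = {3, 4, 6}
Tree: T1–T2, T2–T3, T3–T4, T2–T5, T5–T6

Yes; width 2.

Checking the three conditions: (i) the bags cover all of {1, 2, 3, 4, 5, 6, 7, 8}; (ii) for each edge, some bag contains both endpoints; (iii) the bags containing any fixed vertex form a subtree. All hold, so the decomposition is valid with width 3 − 1 = 2.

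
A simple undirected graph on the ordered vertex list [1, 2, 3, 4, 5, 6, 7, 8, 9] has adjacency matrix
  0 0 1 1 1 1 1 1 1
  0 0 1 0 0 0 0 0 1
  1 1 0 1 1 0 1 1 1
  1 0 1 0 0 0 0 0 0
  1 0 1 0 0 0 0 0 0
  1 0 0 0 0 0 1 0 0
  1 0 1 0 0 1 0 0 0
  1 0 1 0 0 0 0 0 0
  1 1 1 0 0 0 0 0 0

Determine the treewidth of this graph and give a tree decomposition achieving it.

The largest bag has 3 vertices, giving width 2; this decomposition certifies tw(G) ≤ 2. On the other hand G contains the 3-clique {1, 3, 4}. A clique must lie in a single bag of any decomposition, so no decomposition can have width below 2. Hence tw(G) = 2 exactly.

Treewidth 2.
One optimal decomposition is:
Bags: B1 = {1, 3, 9}  B2 = {1, 3, 7}  B3 = {1, 6, 7}  B4 = {1, 3, 8}  B5 = {2, 3, 9}  B6 = {1, 3, 4}  B7 = {1, 3, 5}
Tree: B1–B2, B2–B3, B1–B4, B1–B5, B4–B6, B2–B7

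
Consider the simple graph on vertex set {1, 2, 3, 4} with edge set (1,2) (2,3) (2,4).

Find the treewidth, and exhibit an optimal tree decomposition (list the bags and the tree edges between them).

Each bag holds 2 vertices, so the decomposition has width 1, which upper-bounds the treewidth. G has an edge, so its treewidth is at least 1. Hence tw(G) = 1 exactly.

Treewidth 1.
One such decomposition:
Bags: B1 = {2, 3}  B2 = {2, 4}  B3 = {1, 2}
Tree: B1–B2, B1–B3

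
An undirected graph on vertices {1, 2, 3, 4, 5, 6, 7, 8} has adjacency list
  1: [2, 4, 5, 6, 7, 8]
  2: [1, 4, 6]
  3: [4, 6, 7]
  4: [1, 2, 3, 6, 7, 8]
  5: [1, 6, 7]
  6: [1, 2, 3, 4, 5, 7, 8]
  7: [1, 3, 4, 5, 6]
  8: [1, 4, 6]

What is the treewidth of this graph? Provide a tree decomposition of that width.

Every bag has size at most 4, so the width is 4 − 1 = 3 and tw(G) ≤ 3. For the lower bound, the 4 vertices {1, 4, 6, 8} are pairwise adjacent, and any tree decomposition puts a clique entirely inside one bag — forcing width ≥ 3. Combining the bounds, tw(G) = 3.

Treewidth 3.
One optimal decomposition is:
Bags: B1 = {1, 4, 6, 7}  B2 = {1, 2, 4, 6}  B3 = {3, 4, 6, 7}  B4 = {1, 4, 6, 8}  B5 = {1, 5, 6, 7}
Tree: B1–B2, B1–B3, B1–B4, B1–B5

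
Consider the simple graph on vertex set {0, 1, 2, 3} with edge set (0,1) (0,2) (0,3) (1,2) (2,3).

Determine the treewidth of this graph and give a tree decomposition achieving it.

Treewidth 2.
Bags: B1 = {0, 2, 3}  B2 = {0, 1, 2}
Tree: B1–B2

Every bag has size at most 3, so the width is 3 − 1 = 2 and tw(G) ≤ 2. On the other hand G contains the 3-clique {0, 1, 2}. A clique must lie in a single bag of any decomposition, so no decomposition can have width below 2. Hence tw(G) = 2 exactly.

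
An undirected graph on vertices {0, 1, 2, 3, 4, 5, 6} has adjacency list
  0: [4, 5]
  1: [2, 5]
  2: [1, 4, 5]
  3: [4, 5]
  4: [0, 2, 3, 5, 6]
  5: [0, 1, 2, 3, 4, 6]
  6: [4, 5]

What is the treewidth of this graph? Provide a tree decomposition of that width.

Treewidth 2.
One optimal decomposition is:
Bags: B1 = {1, 2, 5}  B2 = {2, 4, 5}  B3 = {4, 5, 6}  B4 = {0, 4, 5}  B5 = {3, 4, 5}
Tree: B1–B2, B2–B3, B3–B4, B2–B5

Every bag has size at most 3, so the width is 3 − 1 = 2 and tw(G) ≤ 2. For the lower bound, the 3 vertices {1, 2, 5} are pairwise adjacent, and any tree decomposition puts a clique entirely inside one bag — forcing width ≥ 2. Hence tw(G) = 2 exactly.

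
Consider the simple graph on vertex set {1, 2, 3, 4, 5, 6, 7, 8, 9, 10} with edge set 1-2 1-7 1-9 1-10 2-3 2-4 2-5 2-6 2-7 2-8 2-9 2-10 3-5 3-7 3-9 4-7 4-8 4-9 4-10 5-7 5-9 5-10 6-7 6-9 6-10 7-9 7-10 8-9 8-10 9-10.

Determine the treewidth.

A width-4 tree decomposition is:
Bags: B1 = {2, 6, 7, 9, 10}  B2 = {1, 2, 7, 9, 10}  B3 = {2, 5, 7, 9, 10}  B4 = {2, 4, 7, 9, 10}  B5 = {2, 4, 8, 9, 10}  B6 = {2, 3, 5, 7, 9}
Tree: B1–B2, B2–B3, B2–B4, B4–B5, B3–B6
Each bag holds 5 vertices, so the decomposition has width 4, which upper-bounds the treewidth. For the lower bound, the 5 vertices {2, 4, 8, 9, 10} are pairwise adjacent, and any tree decomposition puts a clique entirely inside one bag — forcing width ≥ 4. Combining the bounds, tw(G) = 4.

4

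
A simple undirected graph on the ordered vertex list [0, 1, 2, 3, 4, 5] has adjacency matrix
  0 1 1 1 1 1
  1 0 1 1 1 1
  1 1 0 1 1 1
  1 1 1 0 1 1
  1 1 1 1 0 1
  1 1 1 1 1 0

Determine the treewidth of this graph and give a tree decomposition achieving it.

With just one bag of size 6, the width is 6 − 1 = 5, so tw(G) ≤ 5. Conversely, {0, 1, 2, 3, 4, 5} is a clique of size 6, and the vertices of any clique must share a bag in every tree decomposition; so some bag has ≥ 6 vertices and tw(G) ≥ 5. Combining the bounds, tw(G) = 5.

Treewidth 5.
One such decomposition:
Bags: B1 = {0, 1, 2, 3, 4, 5}
Tree: (single bag)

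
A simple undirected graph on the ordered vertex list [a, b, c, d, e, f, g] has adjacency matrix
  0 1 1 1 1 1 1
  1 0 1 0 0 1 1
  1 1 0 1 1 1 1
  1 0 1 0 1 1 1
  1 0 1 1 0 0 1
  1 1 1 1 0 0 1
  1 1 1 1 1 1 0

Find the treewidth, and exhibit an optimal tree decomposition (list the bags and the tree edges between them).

Each bag holds 5 vertices, so the decomposition has width 4, which upper-bounds the treewidth. Conversely, {a, c, d, e, g} is a clique of size 5, and the vertices of any clique must share a bag in every tree decomposition; so some bag has ≥ 5 vertices and tw(G) ≥ 4. Hence tw(G) = 4 exactly.

Treewidth 4.
One such decomposition:
Bags: B1 = {a, c, d, e, g}  B2 = {a, c, d, f, g}  B3 = {a, b, c, f, g}
Tree: B1–B2, B2–B3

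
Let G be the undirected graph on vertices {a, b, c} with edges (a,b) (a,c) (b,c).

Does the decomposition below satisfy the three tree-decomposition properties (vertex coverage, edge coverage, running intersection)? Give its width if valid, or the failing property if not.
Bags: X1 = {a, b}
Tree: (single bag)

A tree decomposition must satisfy three properties: every vertex lies in some bag; for every edge, both endpoints lie together in some bag; and for every vertex, the bags containing it form a connected subtree. Here vertex c appears in no bag, so the decomposition is invalid.

No — vertex c appears in no bag.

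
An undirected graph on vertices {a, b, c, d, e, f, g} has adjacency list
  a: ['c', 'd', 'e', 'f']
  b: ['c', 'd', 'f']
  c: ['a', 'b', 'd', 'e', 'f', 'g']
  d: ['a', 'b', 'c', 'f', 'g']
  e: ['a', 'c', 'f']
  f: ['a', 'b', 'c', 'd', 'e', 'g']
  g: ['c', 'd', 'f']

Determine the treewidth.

A width-3 tree decomposition is:
Bags: B1 = {c, d, f, g}  B2 = {a, c, d, f}  B3 = {a, c, e, f}  B4 = {b, c, d, f}
Tree: B1–B2, B2–B3, B1–B4
Each bag holds 4 vertices, so the decomposition has width 3, which upper-bounds the treewidth. On the other hand G contains the 4-clique {c, d, f, g}. A clique must lie in a single bag of any decomposition, so no decomposition can have width below 3. Combining the bounds, tw(G) = 3.

3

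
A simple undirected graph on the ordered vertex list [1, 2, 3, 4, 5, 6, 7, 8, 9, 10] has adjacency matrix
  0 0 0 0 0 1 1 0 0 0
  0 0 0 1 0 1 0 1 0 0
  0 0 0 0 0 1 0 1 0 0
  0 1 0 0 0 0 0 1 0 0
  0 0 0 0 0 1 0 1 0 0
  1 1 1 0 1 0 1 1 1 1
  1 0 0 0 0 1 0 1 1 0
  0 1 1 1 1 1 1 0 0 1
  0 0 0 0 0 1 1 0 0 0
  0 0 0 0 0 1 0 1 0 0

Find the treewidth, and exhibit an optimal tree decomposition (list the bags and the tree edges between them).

The largest bag has 3 vertices, giving width 2; this decomposition certifies tw(G) ≤ 2. Conversely, {2, 4, 8} is a clique of size 3, and the vertices of any clique must share a bag in every tree decomposition; so some bag has ≥ 3 vertices and tw(G) ≥ 2. Hence tw(G) = 2 exactly.

Treewidth 2.
Bags: B1 = {5, 6, 8}  B2 = {6, 7, 8}  B3 = {2, 6, 8}  B4 = {1, 6, 7}  B5 = {2, 4, 8}  B6 = {6, 7, 9}  B7 = {3, 6, 8}  B8 = {6, 8, 10}
Tree: B1–B2, B2–B3, B2–B4, B3–B5, B4–B6, B2–B7, B2–B8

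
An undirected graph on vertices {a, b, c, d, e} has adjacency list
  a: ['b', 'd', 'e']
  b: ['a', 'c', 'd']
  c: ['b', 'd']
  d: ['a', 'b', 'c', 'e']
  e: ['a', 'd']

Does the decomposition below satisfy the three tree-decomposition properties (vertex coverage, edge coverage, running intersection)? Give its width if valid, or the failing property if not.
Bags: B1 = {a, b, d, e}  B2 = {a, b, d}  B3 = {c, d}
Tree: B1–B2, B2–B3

No — edge (b,c) lies in no bag.

A tree decomposition must satisfy three properties: every vertex lies in some bag; for every edge, both endpoints lie together in some bag; and for every vertex, the bags containing it form a connected subtree. Here edge (b,c) lies in no bag, so the decomposition is invalid.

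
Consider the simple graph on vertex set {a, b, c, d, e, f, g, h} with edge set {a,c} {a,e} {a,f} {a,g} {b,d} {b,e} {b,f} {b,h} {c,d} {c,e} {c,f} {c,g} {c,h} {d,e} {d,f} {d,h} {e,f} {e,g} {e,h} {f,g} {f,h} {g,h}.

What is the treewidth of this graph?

4

A width-4 tree decomposition is:
Bags: B1 = {c, e, f, g, h}  B2 = {c, d, e, f, h}  B3 = {a, c, e, f, g}  B4 = {b, d, e, f, h}
Tree: B1–B2, B1–B3, B2–B4
Every bag has size at most 5, so the width is 5 − 1 = 4 and tw(G) ≤ 4. For the lower bound, the 5 vertices {c, d, e, f, h} are pairwise adjacent, and any tree decomposition puts a clique entirely inside one bag — forcing width ≥ 4. The upper and lower bounds meet at 4, so that is the treewidth.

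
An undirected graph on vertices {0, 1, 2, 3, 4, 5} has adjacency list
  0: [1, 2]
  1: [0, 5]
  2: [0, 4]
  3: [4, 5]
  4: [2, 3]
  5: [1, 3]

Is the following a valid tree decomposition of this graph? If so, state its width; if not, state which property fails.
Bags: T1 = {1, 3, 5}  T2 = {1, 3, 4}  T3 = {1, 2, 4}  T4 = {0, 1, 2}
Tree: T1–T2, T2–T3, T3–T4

Yes; width 2.

Every vertex of G appears in some bag (union = {0, 1, 2, 3, 4, 5}); every edge is covered by a bag; and for each vertex v the set of bags containing v is connected in the bag tree. The decomposition is therefore valid. The largest bag has 3 vertices, so the width is 2.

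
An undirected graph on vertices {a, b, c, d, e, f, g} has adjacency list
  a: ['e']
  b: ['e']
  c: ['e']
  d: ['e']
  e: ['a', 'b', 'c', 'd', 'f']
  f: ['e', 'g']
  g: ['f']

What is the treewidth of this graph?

1

A width-1 tree decomposition is:
Bags: B1 = {d, e}  B2 = {a, e}  B3 = {b, e}  B4 = {e, f}  B5 = {c, e}  B6 = {f, g}
Tree: B1–B2, B2–B3, B3–B4, B1–B5, B4–B6
Every bag has size at most 2, so the width is 2 − 1 = 1 and tw(G) ≤ 1. Any graph with an edge has treewidth ≥ 1, and G has the edge e–d. Combining the bounds, tw(G) = 1.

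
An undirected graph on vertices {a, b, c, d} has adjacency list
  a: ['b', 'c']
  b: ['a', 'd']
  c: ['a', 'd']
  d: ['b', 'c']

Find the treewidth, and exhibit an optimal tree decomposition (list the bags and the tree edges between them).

Each bag holds 3 vertices, so the decomposition has width 2, which upper-bounds the treewidth. For the lower bound, G contains the cycle d–b–a–c–d, so G is not a forest; only forests have treewidth ≤ 1, hence tw(G) ≥ 2. The upper and lower bounds meet at 2, so that is the treewidth.

Treewidth 2.
One optimal decomposition is:
Bags: B1 = {a, b, d}  B2 = {a, c, d}
Tree: B1–B2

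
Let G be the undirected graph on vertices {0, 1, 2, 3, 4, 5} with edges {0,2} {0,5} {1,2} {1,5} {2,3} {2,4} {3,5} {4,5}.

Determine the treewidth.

2

A width-2 tree decomposition is:
Bags: B1 = {2, 3, 5}  B2 = {0, 2, 5}  B3 = {2, 4, 5}  B4 = {1, 2, 5}
Tree: B1–B2, B2–B3, B3–B4
Each bag holds 3 vertices, so the decomposition has width 2, which upper-bounds the treewidth. Since 3–5–0–2–3 is a cycle in G, G is not acyclic. Forests are exactly the graphs of treewidth ≤ 1, so tw(G) ≥ 2. Hence tw(G) = 2 exactly.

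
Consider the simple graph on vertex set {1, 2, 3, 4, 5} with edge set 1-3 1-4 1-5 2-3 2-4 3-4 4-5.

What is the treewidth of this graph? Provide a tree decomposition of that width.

Each bag holds 3 vertices, so the decomposition has width 2, which upper-bounds the treewidth. On the other hand G contains the 3-clique {1, 3, 4}. A clique must lie in a single bag of any decomposition, so no decomposition can have width below 2. Hence tw(G) = 2 exactly.

Treewidth 2.
One optimal decomposition is:
Bags: B1 = {1, 4, 5}  B2 = {1, 3, 4}  B3 = {2, 3, 4}
Tree: B1–B2, B2–B3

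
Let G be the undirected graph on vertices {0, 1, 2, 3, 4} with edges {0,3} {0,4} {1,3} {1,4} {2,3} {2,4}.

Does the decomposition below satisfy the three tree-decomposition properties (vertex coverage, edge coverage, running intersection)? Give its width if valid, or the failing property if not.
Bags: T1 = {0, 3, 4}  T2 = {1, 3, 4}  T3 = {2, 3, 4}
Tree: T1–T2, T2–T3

Checking the three conditions: (i) the bags cover all of {0, 1, 2, 3, 4}; (ii) for each edge, some bag contains both endpoints; (iii) the bags containing any fixed vertex form a subtree. All hold, so the decomposition is valid with width 3 − 1 = 2.

Yes; width 2.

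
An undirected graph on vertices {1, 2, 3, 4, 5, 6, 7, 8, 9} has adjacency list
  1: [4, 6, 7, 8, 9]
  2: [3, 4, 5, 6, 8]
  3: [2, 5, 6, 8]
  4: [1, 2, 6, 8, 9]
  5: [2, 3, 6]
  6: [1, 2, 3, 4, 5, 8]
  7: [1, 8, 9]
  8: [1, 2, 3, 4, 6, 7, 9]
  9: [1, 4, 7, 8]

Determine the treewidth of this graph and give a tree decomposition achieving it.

The largest bag has 4 vertices, giving width 3; this decomposition certifies tw(G) ≤ 3. For the lower bound, the 4 vertices {1, 4, 8, 9} are pairwise adjacent, and any tree decomposition puts a clique entirely inside one bag — forcing width ≥ 3. Combining the bounds, tw(G) = 3.

Treewidth 3.
One optimal decomposition is:
Bags: B1 = {2, 3, 6, 8}  B2 = {2, 4, 6, 8}  B3 = {2, 3, 5, 6}  B4 = {1, 4, 6, 8}  B5 = {1, 4, 8, 9}  B6 = {1, 7, 8, 9}
Tree: B1–B2, B1–B3, B2–B4, B4–B5, B5–B6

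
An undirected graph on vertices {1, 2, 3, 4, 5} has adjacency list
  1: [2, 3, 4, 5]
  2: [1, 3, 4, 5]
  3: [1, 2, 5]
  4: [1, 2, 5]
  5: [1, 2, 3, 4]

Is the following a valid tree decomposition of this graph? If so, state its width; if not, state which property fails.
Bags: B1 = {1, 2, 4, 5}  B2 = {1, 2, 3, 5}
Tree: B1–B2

Vertex coverage: the bags together contain {1, 2, 3, 4, 5}, the full vertex set. Edge coverage: each edge of G has both endpoints in at least one bag. Running intersection: for every vertex, the bags containing it form a connected subtree. All three properties hold, so this is a valid tree decomposition of width max|bag| − 1 = 3, and hence tw(G) ≤ 3.

Yes; width 3.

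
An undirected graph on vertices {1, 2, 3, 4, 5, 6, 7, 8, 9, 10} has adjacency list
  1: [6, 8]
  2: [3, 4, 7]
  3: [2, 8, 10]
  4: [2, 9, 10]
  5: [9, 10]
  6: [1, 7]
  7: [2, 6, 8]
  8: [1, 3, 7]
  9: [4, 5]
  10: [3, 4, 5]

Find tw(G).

2

A width-2 tree decomposition is:
Bags: B1 = {1, 6, 7}  B2 = {1, 7, 8}  B3 = {2, 7, 8}  B4 = {2, 3, 8}  B5 = {2, 3, 4}  B6 = {3, 4, 10}  B7 = {4, 9, 10}  B8 = {5, 9, 10}
Tree: B1–B2, B2–B3, B3–B4, B4–B5, B5–B6, B6–B7, B7–B8
Every bag has size at most 3, so the width is 3 − 1 = 2 and tw(G) ≤ 2. Since 6–1–8–7–6 is a cycle in G, G is not acyclic. Forests are exactly the graphs of treewidth ≤ 1, so tw(G) ≥ 2. Combining the bounds, tw(G) = 2.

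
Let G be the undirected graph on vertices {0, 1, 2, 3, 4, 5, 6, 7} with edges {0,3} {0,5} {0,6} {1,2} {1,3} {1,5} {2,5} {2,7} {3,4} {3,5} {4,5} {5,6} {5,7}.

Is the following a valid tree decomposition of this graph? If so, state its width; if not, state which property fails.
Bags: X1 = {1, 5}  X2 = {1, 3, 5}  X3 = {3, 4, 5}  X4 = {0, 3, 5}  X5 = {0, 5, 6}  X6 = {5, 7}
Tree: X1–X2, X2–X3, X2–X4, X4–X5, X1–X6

A tree decomposition must satisfy three properties: every vertex lies in some bag; for every edge, both endpoints lie together in some bag; and for every vertex, the bags containing it form a connected subtree. Here vertex 2 appears in no bag, so the decomposition is invalid.

No — vertex 2 appears in no bag.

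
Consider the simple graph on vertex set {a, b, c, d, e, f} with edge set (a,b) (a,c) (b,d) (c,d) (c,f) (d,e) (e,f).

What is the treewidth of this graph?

2

A width-2 tree decomposition is:
Bags: B1 = {d, e, f}  B2 = {c, d, f}  B3 = {b, c, d}  B4 = {a, b, c}
Tree: B1–B2, B2–B3, B3–B4
Each bag holds 3 vertices, so the decomposition has width 2, which upper-bounds the treewidth. Since e–f–c–d–e is a cycle in G, G is not acyclic. Forests are exactly the graphs of treewidth ≤ 1, so tw(G) ≥ 2. Hence tw(G) = 2 exactly.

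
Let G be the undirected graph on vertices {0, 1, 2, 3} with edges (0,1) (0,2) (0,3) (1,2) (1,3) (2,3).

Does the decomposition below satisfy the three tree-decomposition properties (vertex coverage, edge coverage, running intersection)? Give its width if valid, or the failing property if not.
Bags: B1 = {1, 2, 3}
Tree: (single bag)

A tree decomposition must satisfy three properties: every vertex lies in some bag; for every edge, both endpoints lie together in some bag; and for every vertex, the bags containing it form a connected subtree. Here vertex 0 appears in no bag, so the decomposition is invalid.

No — vertex 0 appears in no bag.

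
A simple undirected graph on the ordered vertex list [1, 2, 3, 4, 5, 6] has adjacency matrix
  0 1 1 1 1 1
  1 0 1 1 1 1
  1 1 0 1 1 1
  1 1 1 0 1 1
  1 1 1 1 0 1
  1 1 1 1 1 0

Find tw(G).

A width-5 tree decomposition is:
Bags: B1 = {1, 2, 3, 4, 5, 6}
Tree: (single bag)
With just one bag of size 6, the width is 6 − 1 = 5, so tw(G) ≤ 5. For the lower bound, the 6 vertices {1, 2, 3, 4, 5, 6} are pairwise adjacent, and any tree decomposition puts a clique entirely inside one bag — forcing width ≥ 5. Hence tw(G) = 5 exactly.

5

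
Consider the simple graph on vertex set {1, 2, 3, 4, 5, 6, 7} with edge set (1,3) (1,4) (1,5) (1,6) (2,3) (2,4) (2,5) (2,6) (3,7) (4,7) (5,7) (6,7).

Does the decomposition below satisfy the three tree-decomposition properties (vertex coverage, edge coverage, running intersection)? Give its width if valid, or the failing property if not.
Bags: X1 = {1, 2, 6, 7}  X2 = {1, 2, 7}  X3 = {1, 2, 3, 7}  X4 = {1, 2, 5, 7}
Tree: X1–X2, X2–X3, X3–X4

No — vertex 4 appears in no bag.

A tree decomposition must satisfy three properties: every vertex lies in some bag; for every edge, both endpoints lie together in some bag; and for every vertex, the bags containing it form a connected subtree. Here vertex 4 appears in no bag, so the decomposition is invalid.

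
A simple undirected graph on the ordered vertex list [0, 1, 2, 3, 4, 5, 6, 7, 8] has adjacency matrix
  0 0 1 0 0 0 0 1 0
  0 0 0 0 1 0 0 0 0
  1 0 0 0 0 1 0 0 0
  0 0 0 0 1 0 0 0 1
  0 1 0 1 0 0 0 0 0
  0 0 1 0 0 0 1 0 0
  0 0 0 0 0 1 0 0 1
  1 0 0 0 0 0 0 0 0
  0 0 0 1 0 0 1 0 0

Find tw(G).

1

A width-1 tree decomposition is:
Bags: B1 = {0, 7}  B2 = {0, 2}  B3 = {2, 5}  B4 = {5, 6}  B5 = {6, 8}  B6 = {3, 8}  B7 = {3, 4}  B8 = {1, 4}
Tree: B1–B2, B2–B3, B3–B4, B4–B5, B5–B6, B6–B7, B7–B8
Each bag holds 2 vertices, so the decomposition has width 1, which upper-bounds the treewidth. Any graph with an edge has treewidth ≥ 1, and G has the edge 7–0. Combining the bounds, tw(G) = 1.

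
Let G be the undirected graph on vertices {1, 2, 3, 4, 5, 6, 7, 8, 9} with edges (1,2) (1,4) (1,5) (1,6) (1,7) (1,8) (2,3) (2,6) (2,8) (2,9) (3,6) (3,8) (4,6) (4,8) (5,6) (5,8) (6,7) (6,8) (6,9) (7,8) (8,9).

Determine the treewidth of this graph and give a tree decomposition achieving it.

Treewidth 3.
One such decomposition:
Bags: B1 = {1, 2, 6, 8}  B2 = {1, 5, 6, 8}  B3 = {2, 3, 6, 8}  B4 = {1, 6, 7, 8}  B5 = {2, 6, 8, 9}  B6 = {1, 4, 6, 8}
Tree: B1–B2, B1–B3, B1–B4, B1–B5, B1–B6

The largest bag has 4 vertices, giving width 3; this decomposition certifies tw(G) ≤ 3. For the lower bound, the 4 vertices {1, 2, 6, 8} are pairwise adjacent, and any tree decomposition puts a clique entirely inside one bag — forcing width ≥ 3. Hence tw(G) = 3 exactly.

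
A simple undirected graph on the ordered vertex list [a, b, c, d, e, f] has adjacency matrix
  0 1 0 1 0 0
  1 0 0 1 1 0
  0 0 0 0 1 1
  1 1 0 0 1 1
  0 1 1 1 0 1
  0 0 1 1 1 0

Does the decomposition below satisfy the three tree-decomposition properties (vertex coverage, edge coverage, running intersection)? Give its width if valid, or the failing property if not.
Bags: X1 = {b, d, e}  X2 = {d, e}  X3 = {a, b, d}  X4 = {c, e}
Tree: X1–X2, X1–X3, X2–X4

No — vertex f appears in no bag.

A tree decomposition must satisfy three properties: every vertex lies in some bag; for every edge, both endpoints lie together in some bag; and for every vertex, the bags containing it form a connected subtree. Here vertex f appears in no bag, so the decomposition is invalid.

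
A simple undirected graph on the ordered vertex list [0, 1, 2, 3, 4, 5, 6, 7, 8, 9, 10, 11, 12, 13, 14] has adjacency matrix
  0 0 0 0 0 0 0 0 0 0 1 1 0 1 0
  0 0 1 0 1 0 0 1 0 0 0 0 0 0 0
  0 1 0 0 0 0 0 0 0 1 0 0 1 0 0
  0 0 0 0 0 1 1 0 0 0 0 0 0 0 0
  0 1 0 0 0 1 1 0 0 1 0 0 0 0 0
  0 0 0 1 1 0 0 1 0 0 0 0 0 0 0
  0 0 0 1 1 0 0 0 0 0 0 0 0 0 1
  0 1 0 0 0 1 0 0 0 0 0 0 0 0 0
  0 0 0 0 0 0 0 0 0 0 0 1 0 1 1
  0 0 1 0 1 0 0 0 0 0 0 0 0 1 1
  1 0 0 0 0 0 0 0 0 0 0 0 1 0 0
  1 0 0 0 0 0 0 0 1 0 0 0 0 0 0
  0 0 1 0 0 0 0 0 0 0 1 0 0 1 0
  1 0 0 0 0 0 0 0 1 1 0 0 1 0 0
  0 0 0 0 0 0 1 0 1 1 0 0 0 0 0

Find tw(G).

3

A width-3 tree decomposition is:
Bags: B1 = {3, 5, 6, 7}  B2 = {4, 5, 6, 7}  B3 = {1, 4, 6, 7}  B4 = {1, 4, 6, 14}  B5 = {1, 4, 9, 14}  B6 = {1, 2, 9, 14}  B7 = {2, 8, 9, 14}  B8 = {2, 8, 9, 13}  B9 = {2, 8, 12, 13}  B10 = {8, 11, 12, 13}  B11 = {0, 11, 12, 13}  B12 = {0, 10, 11, 12}
Tree: B1–B2, B2–B3, B3–B4, B4–B5, B5–B6, B6–B7, B7–B8, B8–B9, B9–B10, B10–B11, B11–B12
Each bag holds 4 vertices, so the decomposition has width 3, which upper-bounds the treewidth. For the lower bound: the 4 vertex sets {3,5,7}, {6}, {4}, {1,2,9,14} are disjoint, each induces a connected subgraph, and every pair is joined by at least one edge of G. Contracting each set to a single vertex therefore yields K_{4} as a minor, and since treewidth is minor-monotone, tw(G) ≥ tw(K_{4}) = 3. Hence tw(G) = 3 exactly.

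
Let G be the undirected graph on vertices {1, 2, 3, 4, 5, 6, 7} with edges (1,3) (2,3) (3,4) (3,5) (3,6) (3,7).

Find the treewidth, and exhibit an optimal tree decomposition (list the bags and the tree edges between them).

Each bag holds 2 vertices, so the decomposition has width 1, which upper-bounds the treewidth. Since G has at least one edge (e.g. 4–3), it is not an edgeless graph, so tw(G) ≥ 1. Hence tw(G) = 1 exactly.

Treewidth 1.
One optimal decomposition is:
Bags: B1 = {3, 4}  B2 = {1, 3}  B3 = {3, 6}  B4 = {3, 7}  B5 = {2, 3}  B6 = {3, 5}
Tree: B1–B2, B2–B3, B2–B4, B4–B5, B5–B6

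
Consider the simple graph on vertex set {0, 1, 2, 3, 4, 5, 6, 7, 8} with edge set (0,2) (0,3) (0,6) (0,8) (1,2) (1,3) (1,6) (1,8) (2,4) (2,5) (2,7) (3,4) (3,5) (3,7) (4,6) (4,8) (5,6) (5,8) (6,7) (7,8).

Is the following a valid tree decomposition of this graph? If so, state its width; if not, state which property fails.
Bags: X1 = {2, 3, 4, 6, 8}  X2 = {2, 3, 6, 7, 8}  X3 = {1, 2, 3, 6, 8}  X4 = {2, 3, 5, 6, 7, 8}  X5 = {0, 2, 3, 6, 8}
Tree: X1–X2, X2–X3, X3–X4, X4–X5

A tree decomposition must satisfy three properties: every vertex lies in some bag; for every edge, both endpoints lie together in some bag; and for every vertex, the bags containing it form a connected subtree. Here bags containing vertex 7 are not connected in the tree, so the decomposition is invalid.

No — bags containing vertex 7 are not connected in the tree.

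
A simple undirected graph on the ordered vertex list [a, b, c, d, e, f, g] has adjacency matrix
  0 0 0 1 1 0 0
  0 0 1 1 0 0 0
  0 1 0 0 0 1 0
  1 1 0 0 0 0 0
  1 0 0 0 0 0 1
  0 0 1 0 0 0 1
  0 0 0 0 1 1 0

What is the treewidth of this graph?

A width-2 tree decomposition is:
Bags: B1 = {e, f, g}  B2 = {c, e, f}  B3 = {b, c, e}  B4 = {b, d, e}  B5 = {a, d, e}
Tree: B1–B2, B2–B3, B3–B4, B4–B5
Every bag has size at most 3, so the width is 3 − 1 = 2 and tw(G) ≤ 2. For the lower bound, G contains the cycle e–g–f–c–b–d–a–e, so G is not a forest; only forests have treewidth ≤ 1, hence tw(G) ≥ 2. Hence tw(G) = 2 exactly.

2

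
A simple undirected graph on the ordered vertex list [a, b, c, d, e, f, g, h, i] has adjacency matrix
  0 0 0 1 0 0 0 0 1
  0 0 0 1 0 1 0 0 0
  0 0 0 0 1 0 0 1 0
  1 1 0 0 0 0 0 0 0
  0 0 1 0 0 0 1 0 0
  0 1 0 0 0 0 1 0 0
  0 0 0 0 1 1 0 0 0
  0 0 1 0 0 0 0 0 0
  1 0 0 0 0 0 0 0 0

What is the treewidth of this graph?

1

A width-1 tree decomposition is:
Bags: B1 = {c, h}  B2 = {c, e}  B3 = {e, g}  B4 = {f, g}  B5 = {b, f}  B6 = {b, d}  B7 = {a, d}  B8 = {a, i}
Tree: B1–B2, B2–B3, B3–B4, B4–B5, B5–B6, B6–B7, B7–B8
Every bag has size at most 2, so the width is 2 − 1 = 1 and tw(G) ≤ 1. G has an edge, so its treewidth is at least 1. Hence tw(G) = 1 exactly.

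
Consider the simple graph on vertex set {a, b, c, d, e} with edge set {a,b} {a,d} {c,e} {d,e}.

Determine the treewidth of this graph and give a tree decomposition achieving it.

Treewidth 1.
Bags: B1 = {c, e}  B2 = {d, e}  B3 = {a, d}  B4 = {a, b}
Tree: B1–B2, B2–B3, B3–B4

Each bag holds 2 vertices, so the decomposition has width 1, which upper-bounds the treewidth. G has an edge, so its treewidth is at least 1. Combining the bounds, tw(G) = 1.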